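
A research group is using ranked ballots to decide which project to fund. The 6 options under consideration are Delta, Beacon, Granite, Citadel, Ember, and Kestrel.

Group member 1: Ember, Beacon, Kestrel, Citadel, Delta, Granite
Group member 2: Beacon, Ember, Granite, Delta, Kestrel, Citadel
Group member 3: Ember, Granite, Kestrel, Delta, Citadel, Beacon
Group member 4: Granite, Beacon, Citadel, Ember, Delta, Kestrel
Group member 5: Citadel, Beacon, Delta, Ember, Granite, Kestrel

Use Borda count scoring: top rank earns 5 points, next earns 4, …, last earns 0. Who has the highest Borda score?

Ember

Borda scores:
  Delta: 1 + 2 + 2 + 1 + 3 = 9
  Beacon: 4 + 5 + 0 + 4 + 4 = 17
  Granite: 0 + 3 + 4 + 5 + 1 = 13
  Citadel: 2 + 0 + 1 + 3 + 5 = 11
  Ember: 5 + 4 + 5 + 2 + 2 = 18
  Kestrel: 3 + 1 + 3 + 0 + 0 = 7
Ember has the highest total.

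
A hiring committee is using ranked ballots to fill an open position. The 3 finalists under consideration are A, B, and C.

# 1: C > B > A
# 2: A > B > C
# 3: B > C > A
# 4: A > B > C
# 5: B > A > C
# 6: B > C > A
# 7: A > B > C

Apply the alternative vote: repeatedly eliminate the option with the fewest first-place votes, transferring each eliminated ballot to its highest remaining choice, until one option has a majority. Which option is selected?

Round 1: A 3, B 3, C 1. C has the fewest and is eliminated.
Round 2: B 4, A 3. B has a majority.

B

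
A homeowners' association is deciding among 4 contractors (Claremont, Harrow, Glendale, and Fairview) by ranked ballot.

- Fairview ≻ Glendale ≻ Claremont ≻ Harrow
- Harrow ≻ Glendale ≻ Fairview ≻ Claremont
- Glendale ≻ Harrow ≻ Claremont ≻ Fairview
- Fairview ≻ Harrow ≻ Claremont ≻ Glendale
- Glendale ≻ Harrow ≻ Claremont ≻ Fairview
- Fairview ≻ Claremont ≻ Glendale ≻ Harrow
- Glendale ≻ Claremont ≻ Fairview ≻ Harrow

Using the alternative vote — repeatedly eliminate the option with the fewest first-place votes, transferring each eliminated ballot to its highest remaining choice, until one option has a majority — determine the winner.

Glendale

Round 1: Glendale 3, Fairview 3, Harrow 1, Claremont 0. Claremont has the fewest and is eliminated.
Round 2: Glendale 3, Fairview 3, Harrow 1. Harrow has the fewest and is eliminated.
Round 3: Glendale 4, Fairview 3. Glendale has a majority.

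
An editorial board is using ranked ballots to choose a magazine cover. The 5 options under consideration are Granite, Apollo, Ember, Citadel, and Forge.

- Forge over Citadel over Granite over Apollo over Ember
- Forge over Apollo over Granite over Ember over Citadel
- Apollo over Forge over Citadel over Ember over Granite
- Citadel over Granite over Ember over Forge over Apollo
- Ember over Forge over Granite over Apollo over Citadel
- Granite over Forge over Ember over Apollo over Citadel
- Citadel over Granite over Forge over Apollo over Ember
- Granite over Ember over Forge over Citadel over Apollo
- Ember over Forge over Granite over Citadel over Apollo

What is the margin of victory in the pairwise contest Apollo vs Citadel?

Ballots ranking Apollo above Citadel: 4.
Ballots ranking Citadel above Apollo: 5.
Citadel wins 5–4, a margin of 1.

1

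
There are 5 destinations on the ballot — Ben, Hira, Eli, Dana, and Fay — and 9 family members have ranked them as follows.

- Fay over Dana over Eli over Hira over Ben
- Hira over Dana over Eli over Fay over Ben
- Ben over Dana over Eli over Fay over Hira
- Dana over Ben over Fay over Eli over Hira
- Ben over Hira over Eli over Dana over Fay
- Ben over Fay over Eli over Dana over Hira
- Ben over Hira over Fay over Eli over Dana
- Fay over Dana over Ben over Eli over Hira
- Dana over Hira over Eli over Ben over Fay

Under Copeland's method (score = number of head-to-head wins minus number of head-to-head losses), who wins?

Pairwise results:
  Ben vs Hira: Ben wins 6–3.
  Ben vs Eli: Ben wins 6–3.
  Ben vs Dana: Dana wins 5–4.
  Ben vs Fay: Ben wins 6–3.
  Hira vs Eli: Eli wins 5–4.
  Hira vs Dana: Dana wins 6–3.
  Hira vs Fay: Fay wins 5–4.
  Eli vs Dana: Dana wins 6–3.
  Eli vs Fay: Fay wins 5–4.
  Dana vs Fay: Dana wins 5–4.
Copeland scores (wins − losses):
  Ben: 3 − 1 = 2
  Hira: 0 − 4 = -4
  Eli: 1 − 3 = -2
  Dana: 4 − 0 = 4
  Fay: 2 − 2 = 0
Dana has the best Copeland score.

Dana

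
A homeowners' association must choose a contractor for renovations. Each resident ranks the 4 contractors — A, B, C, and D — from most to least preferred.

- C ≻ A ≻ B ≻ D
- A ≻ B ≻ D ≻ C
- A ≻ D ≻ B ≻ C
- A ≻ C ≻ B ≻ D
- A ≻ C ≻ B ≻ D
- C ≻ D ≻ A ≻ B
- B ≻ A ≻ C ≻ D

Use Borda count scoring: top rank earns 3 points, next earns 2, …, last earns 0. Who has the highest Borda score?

A

Borda scores:
  A: 2 + 3 + 3 + 3 + 3 + 1 + 2 = 17
  B: 1 + 2 + 1 + 1 + 1 + 0 + 3 = 9
  C: 3 + 0 + 0 + 2 + 2 + 3 + 1 = 11
  D: 0 + 1 + 2 + 0 + 0 + 2 + 0 = 5
A has the highest total.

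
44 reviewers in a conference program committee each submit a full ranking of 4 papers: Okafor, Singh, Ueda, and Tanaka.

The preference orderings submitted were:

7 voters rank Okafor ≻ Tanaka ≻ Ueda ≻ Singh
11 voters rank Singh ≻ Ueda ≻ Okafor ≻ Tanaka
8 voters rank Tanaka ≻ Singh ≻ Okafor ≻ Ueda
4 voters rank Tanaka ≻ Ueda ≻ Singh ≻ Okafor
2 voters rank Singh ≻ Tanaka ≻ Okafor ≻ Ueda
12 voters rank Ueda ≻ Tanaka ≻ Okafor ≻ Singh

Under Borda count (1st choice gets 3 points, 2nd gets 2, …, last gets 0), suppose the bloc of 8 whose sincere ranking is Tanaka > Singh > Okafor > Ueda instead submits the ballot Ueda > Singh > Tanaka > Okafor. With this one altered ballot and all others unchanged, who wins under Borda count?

Ueda

Borda totals with the altered ballot: Okafor 46, Singh 59, Ueda 97, Tanaka 62.
The switch changes the winner from Tanaka to Ueda.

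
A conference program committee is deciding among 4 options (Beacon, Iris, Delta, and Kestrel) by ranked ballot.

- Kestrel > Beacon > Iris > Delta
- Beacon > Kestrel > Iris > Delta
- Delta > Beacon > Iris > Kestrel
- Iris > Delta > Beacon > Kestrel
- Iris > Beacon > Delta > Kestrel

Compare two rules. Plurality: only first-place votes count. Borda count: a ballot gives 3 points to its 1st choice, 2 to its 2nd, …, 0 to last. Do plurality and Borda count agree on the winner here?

No

Plurality first-place counts: Beacon 1, Iris 2, Delta 1, Kestrel 1 → Iris.
Borda totals: Beacon 10, Iris 9, Delta 6, Kestrel 5 → Beacon.
The two rules disagree: plurality picks Iris, Borda picks Beacon.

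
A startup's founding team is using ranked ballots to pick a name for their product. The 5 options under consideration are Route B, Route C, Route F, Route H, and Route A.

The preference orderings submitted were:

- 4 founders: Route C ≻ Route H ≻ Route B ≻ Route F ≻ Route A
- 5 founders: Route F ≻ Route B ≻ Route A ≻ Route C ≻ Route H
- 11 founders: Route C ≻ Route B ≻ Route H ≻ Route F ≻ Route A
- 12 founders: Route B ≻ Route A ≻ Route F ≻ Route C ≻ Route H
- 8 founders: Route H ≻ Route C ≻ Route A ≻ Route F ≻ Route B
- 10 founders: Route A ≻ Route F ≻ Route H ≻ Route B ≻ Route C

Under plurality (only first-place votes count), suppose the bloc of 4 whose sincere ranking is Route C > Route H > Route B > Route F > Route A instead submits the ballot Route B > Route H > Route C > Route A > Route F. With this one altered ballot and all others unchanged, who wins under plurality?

First-place totals with the altered ballot: Route B 16, Route C 11, Route F 5, Route H 8, Route A 10.
The switch changes the winner from Route C to Route B.

Route B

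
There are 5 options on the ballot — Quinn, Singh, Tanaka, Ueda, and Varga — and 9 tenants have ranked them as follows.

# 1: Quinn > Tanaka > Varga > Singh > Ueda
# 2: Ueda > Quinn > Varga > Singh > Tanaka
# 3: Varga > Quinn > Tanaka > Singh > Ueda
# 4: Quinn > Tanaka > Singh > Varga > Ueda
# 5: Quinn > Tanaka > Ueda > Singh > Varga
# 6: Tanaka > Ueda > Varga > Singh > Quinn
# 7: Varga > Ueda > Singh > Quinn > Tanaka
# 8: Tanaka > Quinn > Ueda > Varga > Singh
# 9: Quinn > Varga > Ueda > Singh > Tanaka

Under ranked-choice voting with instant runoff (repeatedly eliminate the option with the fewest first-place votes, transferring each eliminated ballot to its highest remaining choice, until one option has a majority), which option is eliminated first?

Round 1: Quinn 4, Tanaka 2, Varga 2, Ueda 1, Singh 0. Singh has the fewest and is eliminated.
Round 2: Quinn 4, Tanaka 2, Varga 2, Ueda 1. Ueda has the fewest and is eliminated.
Round 3: Quinn 5, Tanaka 2, Varga 2. Quinn has a majority.

Singh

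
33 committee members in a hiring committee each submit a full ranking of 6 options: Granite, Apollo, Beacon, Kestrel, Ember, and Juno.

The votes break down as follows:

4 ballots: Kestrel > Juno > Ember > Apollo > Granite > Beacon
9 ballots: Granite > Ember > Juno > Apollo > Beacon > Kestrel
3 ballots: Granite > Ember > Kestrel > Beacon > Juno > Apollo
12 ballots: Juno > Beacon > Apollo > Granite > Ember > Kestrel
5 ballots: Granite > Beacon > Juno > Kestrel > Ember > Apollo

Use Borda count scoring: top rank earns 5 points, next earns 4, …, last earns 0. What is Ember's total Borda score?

Borda scores:
  Granite: 4·1 + 9·5 + 3·5 + 12·2 + 5·5 = 113
  Apollo: 4·2 + 9·2 + 3·0 + 12·3 + 5·0 = 62
  Beacon: 4·0 + 9·1 + 3·2 + 12·4 + 5·4 = 83
  Kestrel: 4·5 + 9·0 + 3·3 + 12·0 + 5·2 = 39
  Ember: 4·3 + 9·4 + 3·4 + 12·1 + 5·1 = 77
  Juno: 4·4 + 9·3 + 3·1 + 12·5 + 5·3 = 121

77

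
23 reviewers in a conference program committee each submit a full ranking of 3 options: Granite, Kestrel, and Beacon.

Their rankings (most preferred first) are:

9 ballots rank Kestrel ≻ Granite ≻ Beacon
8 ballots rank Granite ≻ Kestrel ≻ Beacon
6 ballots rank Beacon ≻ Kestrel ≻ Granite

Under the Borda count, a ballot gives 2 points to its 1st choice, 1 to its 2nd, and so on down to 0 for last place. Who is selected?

Kestrel

Borda scores:
  Granite: 9·1 + 8·2 + 6·0 = 25
  Kestrel: 9·2 + 8·1 + 6·1 = 32
  Beacon: 9·0 + 8·0 + 6·2 = 12
Kestrel has the highest total.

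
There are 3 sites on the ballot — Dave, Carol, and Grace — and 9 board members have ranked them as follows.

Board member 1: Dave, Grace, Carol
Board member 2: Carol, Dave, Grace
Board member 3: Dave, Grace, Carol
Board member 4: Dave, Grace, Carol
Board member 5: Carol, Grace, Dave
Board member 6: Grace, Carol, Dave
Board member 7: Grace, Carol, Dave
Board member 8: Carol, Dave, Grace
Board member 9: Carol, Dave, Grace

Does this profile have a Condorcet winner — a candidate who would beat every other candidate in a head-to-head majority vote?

No

Head-to-head results (9 voters total):
Dave vs Carol: Carol wins 6–3.
Dave vs Grace: Dave wins 6–3.
Carol vs Grace: Grace wins 5–4.
No candidate beats all others: Dave beats Grace beats Carol beats Dave, a majority cycle.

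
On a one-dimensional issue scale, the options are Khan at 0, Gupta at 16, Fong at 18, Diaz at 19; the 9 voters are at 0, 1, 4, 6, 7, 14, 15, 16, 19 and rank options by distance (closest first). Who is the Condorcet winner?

Khan

With single-peaked preferences on a line, the Condorcet winner is the candidate closest to the median voter.
The median voter (position 7) is closest to Khan at 0.
Check: Khan vs Diaz — voters closer to Khan: 5 of 9.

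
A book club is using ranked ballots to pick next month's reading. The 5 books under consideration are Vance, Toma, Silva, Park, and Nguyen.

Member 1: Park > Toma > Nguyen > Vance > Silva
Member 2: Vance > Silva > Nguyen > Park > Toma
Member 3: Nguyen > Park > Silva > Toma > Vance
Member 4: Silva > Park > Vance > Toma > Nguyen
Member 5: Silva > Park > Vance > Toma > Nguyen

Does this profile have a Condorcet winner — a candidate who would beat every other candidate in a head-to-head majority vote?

Head-to-head results (5 voters total):
Vance vs Toma: Vance wins 3–2.
Vance vs Silva: Silva wins 3–2.
Vance vs Park: Park wins 4–1.
Vance vs Nguyen: Vance wins 3–2.
Toma vs Silva: Silva wins 4–1.
Toma vs Park: Park wins 5–0.
Toma vs Nguyen: Toma wins 3–2.
Silva vs Park: Silva wins 3–2.
Silva vs Nguyen: Silva wins 3–2.
Park vs Nguyen: Park wins 3–2.
Silva beats each rival — Vance (3–2), Toma (4–1), Park (3–2), Nguyen (3–2) — so Silva is the Condorcet winner.

Yes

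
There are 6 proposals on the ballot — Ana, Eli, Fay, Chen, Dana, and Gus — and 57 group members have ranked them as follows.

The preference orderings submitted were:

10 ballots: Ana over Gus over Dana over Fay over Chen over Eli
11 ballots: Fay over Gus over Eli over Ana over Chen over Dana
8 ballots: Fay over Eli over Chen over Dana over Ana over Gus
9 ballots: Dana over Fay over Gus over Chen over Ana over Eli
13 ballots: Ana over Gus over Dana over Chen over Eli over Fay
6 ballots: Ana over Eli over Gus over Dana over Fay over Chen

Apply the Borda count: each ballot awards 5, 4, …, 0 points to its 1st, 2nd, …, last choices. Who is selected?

Ana

Borda scores:
  Ana: 10·5 + 11·2 + 8·1 + 9·1 + 13·5 + 6·5 = 184
  Eli: 10·0 + 11·3 + 8·4 + 9·0 + 13·1 + 6·4 = 102
  Fay: 10·2 + 11·5 + 8·5 + 9·4 + 13·0 + 6·1 = 157
  Chen: 10·1 + 11·1 + 8·3 + 9·2 + 13·2 + 6·0 = 89
  Dana: 10·3 + 11·0 + 8·2 + 9·5 + 13·3 + 6·2 = 142
  Gus: 10·4 + 11·4 + 8·0 + 9·3 + 13·4 + 6·3 = 181
Ana has the highest total.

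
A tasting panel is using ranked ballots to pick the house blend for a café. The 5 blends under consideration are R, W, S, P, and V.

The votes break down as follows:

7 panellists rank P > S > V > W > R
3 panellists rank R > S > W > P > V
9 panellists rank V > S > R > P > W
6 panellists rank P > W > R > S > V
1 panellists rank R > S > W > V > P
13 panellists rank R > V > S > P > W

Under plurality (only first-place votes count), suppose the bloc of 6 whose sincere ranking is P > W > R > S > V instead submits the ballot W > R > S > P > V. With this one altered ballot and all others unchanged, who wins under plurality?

First-place totals with the altered ballot: R 17, W 6, S 0, P 7, V 9.
The winner is unchanged: still R.

R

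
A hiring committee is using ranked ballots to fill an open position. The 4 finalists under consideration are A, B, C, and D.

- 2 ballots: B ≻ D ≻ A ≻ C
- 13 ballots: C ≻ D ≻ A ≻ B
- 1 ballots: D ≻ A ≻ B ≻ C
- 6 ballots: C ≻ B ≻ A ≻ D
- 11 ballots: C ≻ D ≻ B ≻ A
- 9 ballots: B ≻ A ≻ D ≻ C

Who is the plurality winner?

C

First-place vote totals:
  A: 0
  B: 11
  C: 30
  D: 1
C has the most first-place votes.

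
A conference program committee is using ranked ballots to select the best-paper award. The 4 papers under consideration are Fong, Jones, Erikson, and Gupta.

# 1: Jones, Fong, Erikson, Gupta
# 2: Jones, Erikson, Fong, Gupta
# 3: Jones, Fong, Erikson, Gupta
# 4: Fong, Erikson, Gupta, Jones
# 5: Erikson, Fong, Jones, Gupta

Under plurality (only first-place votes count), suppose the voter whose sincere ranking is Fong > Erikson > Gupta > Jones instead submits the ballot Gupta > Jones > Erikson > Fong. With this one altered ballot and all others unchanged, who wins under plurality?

First-place totals with the altered ballot: Fong 0, Jones 3, Erikson 1, Gupta 1.
The winner is unchanged: still Jones.

Jones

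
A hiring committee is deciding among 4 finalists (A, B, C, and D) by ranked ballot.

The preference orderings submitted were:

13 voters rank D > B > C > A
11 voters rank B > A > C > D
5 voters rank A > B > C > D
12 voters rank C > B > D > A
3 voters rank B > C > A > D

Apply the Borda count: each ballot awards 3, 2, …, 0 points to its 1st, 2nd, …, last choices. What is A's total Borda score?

Borda scores:
  A: 13·0 + 11·2 + 5·3 + 12·0 + 3·1 = 40
  B: 13·2 + 11·3 + 5·2 + 12·2 + 3·3 = 102
  C: 13·1 + 11·1 + 5·1 + 12·3 + 3·2 = 71
  D: 13·3 + 11·0 + 5·0 + 12·1 + 3·0 = 51

40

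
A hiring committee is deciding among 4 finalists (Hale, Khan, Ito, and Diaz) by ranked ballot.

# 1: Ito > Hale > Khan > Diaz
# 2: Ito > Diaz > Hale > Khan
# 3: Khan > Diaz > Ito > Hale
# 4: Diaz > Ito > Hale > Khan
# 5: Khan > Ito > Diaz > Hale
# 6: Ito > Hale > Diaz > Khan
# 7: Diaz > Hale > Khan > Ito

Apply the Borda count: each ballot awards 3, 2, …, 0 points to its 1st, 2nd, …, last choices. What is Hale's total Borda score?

Borda scores:
  Hale: 2 + 1 + 0 + 1 + 0 + 2 + 2 = 8
  Khan: 1 + 0 + 3 + 0 + 3 + 0 + 1 = 8
  Ito: 3 + 3 + 1 + 2 + 2 + 3 + 0 = 14
  Diaz: 0 + 2 + 2 + 3 + 1 + 1 + 3 = 12

8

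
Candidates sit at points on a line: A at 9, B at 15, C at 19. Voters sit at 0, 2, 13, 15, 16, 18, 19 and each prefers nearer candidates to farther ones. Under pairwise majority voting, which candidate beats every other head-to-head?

With single-peaked preferences on a line, the Condorcet winner is the candidate closest to the median voter.
The median voter (position 15) is closest to B at 15.
Check: B vs A — voters closer to B: 5 of 7.

B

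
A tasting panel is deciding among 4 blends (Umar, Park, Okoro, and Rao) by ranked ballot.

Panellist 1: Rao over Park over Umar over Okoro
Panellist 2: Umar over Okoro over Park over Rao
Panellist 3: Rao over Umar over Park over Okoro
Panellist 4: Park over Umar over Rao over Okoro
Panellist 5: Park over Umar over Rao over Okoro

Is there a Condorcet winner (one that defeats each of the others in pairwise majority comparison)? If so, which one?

Head-to-head results (5 voters total):
Umar vs Park: Park wins 3–2.
Umar vs Okoro: Umar wins 5–0.
Umar vs Rao: Umar wins 3–2.
Park vs Okoro: Park wins 4–1.
Park vs Rao: Park wins 3–2.
Okoro vs Rao: Rao wins 4–1.
Park beats each rival — Umar (3–2), Okoro (4–1), Rao (3–2) — so Park is the Condorcet winner.

Park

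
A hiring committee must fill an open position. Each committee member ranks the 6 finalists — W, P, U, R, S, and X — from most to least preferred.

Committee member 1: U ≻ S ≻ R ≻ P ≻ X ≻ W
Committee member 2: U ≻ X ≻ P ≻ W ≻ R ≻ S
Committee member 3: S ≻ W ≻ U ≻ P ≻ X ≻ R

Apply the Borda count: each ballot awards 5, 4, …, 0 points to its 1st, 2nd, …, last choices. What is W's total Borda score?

Borda scores:
  W: 0 + 2 + 4 = 6
  P: 2 + 3 + 2 = 7
  U: 5 + 5 + 3 = 13
  R: 3 + 1 + 0 = 4
  S: 4 + 0 + 5 = 9
  X: 1 + 4 + 1 = 6

6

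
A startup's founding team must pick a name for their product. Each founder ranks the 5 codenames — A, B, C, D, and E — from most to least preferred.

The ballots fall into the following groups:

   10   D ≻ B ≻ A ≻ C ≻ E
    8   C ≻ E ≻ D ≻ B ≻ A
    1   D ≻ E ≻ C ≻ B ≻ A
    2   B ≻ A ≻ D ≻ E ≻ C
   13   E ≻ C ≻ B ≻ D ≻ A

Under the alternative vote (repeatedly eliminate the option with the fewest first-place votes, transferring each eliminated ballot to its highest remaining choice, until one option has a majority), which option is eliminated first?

Round 1: E 13, D 11, C 8, B 2, A 0. A has the fewest and is eliminated.
Round 2: E 13, D 11, C 8, B 2. B has the fewest and is eliminated.
Round 3: D 13, E 13, C 8. C has the fewest and is eliminated.
Round 4: E 21, D 13. E has a majority.

A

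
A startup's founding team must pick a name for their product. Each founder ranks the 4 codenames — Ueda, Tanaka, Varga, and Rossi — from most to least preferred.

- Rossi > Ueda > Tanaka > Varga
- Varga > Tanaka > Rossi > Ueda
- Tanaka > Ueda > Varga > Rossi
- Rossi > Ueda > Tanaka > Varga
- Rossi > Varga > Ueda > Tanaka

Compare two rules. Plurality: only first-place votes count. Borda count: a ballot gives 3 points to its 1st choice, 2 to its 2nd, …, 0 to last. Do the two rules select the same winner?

Plurality first-place counts: Ueda 0, Tanaka 1, Varga 1, Rossi 3 → Rossi.
Borda totals: Ueda 7, Tanaka 7, Varga 6, Rossi 10 → Rossi.
The two rules agree on Rossi.

Yes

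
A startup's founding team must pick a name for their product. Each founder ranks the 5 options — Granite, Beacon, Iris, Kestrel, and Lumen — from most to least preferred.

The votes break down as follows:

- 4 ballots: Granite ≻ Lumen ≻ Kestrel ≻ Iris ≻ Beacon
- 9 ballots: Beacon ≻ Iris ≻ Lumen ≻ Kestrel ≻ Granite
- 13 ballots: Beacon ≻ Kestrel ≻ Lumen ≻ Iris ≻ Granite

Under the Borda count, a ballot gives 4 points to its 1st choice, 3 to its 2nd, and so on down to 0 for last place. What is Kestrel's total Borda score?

56

Borda scores:
  Granite: 4·4 + 9·0 + 13·0 = 16
  Beacon: 4·0 + 9·4 + 13·4 = 88
  Iris: 4·1 + 9·3 + 13·1 = 44
  Kestrel: 4·2 + 9·1 + 13·3 = 56
  Lumen: 4·3 + 9·2 + 13·2 = 56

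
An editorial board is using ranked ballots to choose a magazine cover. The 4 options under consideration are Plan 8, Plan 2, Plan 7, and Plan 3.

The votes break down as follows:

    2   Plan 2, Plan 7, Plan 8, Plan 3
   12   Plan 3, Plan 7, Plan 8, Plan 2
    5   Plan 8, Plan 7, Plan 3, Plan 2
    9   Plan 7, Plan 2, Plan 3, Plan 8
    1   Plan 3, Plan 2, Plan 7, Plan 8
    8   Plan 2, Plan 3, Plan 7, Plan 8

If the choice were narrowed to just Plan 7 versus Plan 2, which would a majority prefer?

Plan 7

Ballots ranking Plan 7 above Plan 2: 12+5+9 = 26.
Ballots ranking Plan 2 above Plan 7: 2+1+8 = 11.
Plan 7 wins the head-to-head, 26–11.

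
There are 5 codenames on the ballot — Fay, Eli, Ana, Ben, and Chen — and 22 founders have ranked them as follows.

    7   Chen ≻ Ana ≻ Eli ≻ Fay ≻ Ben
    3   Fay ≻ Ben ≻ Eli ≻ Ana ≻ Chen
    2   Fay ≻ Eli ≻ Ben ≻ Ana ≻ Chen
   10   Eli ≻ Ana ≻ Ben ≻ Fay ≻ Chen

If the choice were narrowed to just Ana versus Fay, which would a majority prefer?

Ballots ranking Ana above Fay: 7+10 = 17.
Ballots ranking Fay above Ana: 3+2 = 5.
Ana wins the head-to-head, 17–5.

Ana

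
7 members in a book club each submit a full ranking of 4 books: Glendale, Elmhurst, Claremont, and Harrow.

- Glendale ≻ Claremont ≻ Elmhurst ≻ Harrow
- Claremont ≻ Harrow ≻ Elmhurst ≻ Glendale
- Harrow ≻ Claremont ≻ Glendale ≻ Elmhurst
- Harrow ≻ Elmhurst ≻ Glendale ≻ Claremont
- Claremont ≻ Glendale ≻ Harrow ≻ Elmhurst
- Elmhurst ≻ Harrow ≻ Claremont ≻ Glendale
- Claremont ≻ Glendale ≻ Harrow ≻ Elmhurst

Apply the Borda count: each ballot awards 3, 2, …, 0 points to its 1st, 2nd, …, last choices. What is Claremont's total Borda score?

14

Borda scores:
  Glendale: 3 + 0 + 1 + 1 + 2 + 0 + 2 = 9
  Elmhurst: 1 + 1 + 0 + 2 + 0 + 3 + 0 = 7
  Claremont: 2 + 3 + 2 + 0 + 3 + 1 + 3 = 14
  Harrow: 0 + 2 + 3 + 3 + 1 + 2 + 1 = 12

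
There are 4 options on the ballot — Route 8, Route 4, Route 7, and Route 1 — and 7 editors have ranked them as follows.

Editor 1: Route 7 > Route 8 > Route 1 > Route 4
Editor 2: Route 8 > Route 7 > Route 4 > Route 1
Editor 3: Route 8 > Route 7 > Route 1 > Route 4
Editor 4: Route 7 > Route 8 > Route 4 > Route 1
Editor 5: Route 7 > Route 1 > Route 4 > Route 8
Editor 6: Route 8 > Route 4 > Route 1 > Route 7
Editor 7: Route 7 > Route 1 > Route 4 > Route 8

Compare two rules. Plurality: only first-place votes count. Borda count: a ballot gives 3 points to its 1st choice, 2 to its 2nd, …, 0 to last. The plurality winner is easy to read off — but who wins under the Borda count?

Route 7

Plurality first-place counts: Route 8 3, Route 4 0, Route 7 4, Route 1 0 → Route 7.
Borda totals: Route 8 13, Route 4 6, Route 7 16, Route 1 7 → Route 7.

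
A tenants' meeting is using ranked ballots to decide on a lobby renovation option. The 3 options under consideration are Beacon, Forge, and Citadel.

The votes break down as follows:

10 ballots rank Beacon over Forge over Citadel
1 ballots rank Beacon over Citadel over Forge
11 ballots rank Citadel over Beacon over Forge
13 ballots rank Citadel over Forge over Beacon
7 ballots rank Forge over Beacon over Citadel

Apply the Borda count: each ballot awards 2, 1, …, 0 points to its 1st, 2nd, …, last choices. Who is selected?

Borda scores:
  Beacon: 10·2 + 2 + 11·1 + 13·0 + 7·1 = 40
  Forge: 10·1 + 0 + 11·0 + 13·1 + 7·2 = 37
  Citadel: 10·0 + 1 + 11·2 + 13·2 + 7·0 = 49
Citadel has the highest total.

Citadel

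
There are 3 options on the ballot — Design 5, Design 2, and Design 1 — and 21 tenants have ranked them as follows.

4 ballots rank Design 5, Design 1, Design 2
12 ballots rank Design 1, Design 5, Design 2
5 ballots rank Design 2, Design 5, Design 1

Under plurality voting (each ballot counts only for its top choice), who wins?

Design 1

First-place vote totals:
  Design 5: 4
  Design 2: 5
  Design 1: 12
Design 1 has the most first-place votes.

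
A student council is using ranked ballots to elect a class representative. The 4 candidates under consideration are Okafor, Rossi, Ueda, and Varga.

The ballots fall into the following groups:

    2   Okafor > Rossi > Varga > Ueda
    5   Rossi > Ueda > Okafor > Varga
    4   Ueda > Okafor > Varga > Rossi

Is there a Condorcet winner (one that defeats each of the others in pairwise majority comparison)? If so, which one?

None — there is no Condorcet winner

Head-to-head results (11 voters total):
Okafor vs Rossi: Okafor wins 6–5.
Okafor vs Ueda: Ueda wins 9–2.
Okafor vs Varga: Okafor wins 11–0.
Rossi vs Ueda: Rossi wins 7–4.
Rossi vs Varga: Rossi wins 7–4.
Ueda vs Varga: Ueda wins 9–2.
No candidate beats all others: Okafor beats Rossi beats Ueda beats Okafor, a majority cycle.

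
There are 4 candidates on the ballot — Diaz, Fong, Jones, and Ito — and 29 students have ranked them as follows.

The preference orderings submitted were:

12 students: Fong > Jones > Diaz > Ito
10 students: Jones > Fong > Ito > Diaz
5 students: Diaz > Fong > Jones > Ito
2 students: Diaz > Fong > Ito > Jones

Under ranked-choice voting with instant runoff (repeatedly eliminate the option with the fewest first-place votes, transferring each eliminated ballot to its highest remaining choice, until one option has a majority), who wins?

Round 1: Fong 12, Jones 10, Diaz 7, Ito 0. Ito has the fewest and is eliminated.
Round 2: Fong 12, Jones 10, Diaz 7. Diaz has the fewest and is eliminated.
Round 3: Fong 19, Jones 10. Fong has a majority.

Fong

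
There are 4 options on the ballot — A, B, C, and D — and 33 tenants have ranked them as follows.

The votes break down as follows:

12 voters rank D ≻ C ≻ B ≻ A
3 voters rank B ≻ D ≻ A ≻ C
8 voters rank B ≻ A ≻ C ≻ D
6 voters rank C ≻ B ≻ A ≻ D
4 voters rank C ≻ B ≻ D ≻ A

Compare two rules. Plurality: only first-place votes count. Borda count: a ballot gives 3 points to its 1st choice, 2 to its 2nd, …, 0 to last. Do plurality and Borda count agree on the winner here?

No

Plurality first-place counts: A 0, B 11, C 10, D 12 → D.
Borda totals: A 25, B 65, C 62, D 46 → B.
The two rules disagree: plurality picks D, Borda picks B.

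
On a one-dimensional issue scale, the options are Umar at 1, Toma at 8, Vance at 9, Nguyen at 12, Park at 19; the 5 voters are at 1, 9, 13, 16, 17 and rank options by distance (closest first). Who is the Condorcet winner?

With single-peaked preferences on a line, the Condorcet winner is the candidate closest to the median voter.
The median voter (position 13) is closest to Nguyen at 12.
Check: Nguyen vs Vance — voters closer to Nguyen: 3 of 5.

Nguyen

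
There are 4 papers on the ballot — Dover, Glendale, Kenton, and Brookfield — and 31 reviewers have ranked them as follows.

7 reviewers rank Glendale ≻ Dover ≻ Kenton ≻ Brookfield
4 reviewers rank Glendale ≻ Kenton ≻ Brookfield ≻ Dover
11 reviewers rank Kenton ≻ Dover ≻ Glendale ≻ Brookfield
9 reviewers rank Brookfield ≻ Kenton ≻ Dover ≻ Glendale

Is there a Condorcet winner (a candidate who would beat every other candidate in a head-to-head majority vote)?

Head-to-head results (31 voters total):
Dover vs Glendale: Dover wins 20–11.
Dover vs Kenton: Kenton wins 24–7.
Dover vs Brookfield: Dover wins 18–13.
Glendale vs Kenton: Kenton wins 20–11.
Glendale vs Brookfield: Glendale wins 22–9.
Kenton vs Brookfield: Kenton wins 22–9.
Kenton beats each rival — Dover (24–7), Glendale (20–11), Brookfield (22–9) — so Kenton is the Condorcet winner.

Yes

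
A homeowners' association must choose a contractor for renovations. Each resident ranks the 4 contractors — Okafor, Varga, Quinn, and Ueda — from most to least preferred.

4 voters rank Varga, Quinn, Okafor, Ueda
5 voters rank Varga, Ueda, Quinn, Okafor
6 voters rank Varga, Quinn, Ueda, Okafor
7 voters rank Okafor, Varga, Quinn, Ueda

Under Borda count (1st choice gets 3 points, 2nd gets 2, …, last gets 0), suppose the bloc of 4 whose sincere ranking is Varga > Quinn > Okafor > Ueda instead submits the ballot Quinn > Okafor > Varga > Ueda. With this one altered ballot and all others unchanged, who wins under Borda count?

Borda totals with the altered ballot: Okafor 29, Varga 51, Quinn 36, Ueda 16.
The winner is unchanged: still Varga.

Varga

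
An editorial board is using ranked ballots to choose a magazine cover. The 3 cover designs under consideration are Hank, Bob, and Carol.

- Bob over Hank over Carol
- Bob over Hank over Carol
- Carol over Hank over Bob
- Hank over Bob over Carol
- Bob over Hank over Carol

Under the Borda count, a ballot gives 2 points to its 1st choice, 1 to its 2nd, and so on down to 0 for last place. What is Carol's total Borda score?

2

Borda scores:
  Hank: 1 + 1 + 1 + 2 + 1 = 6
  Bob: 2 + 2 + 0 + 1 + 2 = 7
  Carol: 0 + 0 + 2 + 0 + 0 = 2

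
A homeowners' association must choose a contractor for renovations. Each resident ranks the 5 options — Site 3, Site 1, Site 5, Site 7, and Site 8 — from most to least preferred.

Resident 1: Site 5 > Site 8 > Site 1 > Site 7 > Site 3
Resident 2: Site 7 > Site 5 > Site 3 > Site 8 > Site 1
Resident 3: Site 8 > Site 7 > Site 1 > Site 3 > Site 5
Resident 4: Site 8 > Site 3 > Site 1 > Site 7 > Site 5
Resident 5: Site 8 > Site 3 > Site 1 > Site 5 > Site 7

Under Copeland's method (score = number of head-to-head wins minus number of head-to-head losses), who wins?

Pairwise results:
  Site 3 vs Site 1: Site 3 wins 3–2.
  Site 3 vs Site 5: Site 3 wins 3–2.
  Site 3 vs Site 7: Site 7 wins 3–2.
  Site 3 vs Site 8: Site 8 wins 4–1.
  Site 1 vs Site 5: Site 1 wins 3–2.
  Site 1 vs Site 7: Site 1 wins 3–2.
  Site 1 vs Site 8: Site 8 wins 5–0.
  Site 5 vs Site 7: Site 7 wins 3–2.
  Site 5 vs Site 8: Site 8 wins 3–2.
  Site 7 vs Site 8: Site 8 wins 4–1.
Copeland scores (wins − losses):
  Site 3: 2 − 2 = 0
  Site 1: 2 − 2 = 0
  Site 5: 0 − 4 = -4
  Site 7: 2 − 2 = 0
  Site 8: 4 − 0 = 4
Site 8 has the best Copeland score.

Site 8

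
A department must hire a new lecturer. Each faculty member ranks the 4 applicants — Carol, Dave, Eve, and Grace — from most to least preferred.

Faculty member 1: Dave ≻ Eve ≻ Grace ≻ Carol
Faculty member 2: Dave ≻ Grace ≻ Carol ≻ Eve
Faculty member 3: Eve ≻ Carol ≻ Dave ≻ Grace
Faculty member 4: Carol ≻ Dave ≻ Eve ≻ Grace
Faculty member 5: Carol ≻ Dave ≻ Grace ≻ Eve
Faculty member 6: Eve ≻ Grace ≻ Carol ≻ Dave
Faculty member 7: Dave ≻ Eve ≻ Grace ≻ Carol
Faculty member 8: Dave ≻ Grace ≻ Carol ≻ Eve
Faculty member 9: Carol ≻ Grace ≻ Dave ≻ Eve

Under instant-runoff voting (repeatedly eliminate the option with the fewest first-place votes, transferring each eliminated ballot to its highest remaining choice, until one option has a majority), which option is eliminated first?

Round 1: Dave 4, Carol 3, Eve 2, Grace 0. Grace has the fewest and is eliminated.
Round 2: Dave 4, Carol 3, Eve 2. Eve has the fewest and is eliminated.
Round 3: Carol 5, Dave 4. Carol has a majority.

Grace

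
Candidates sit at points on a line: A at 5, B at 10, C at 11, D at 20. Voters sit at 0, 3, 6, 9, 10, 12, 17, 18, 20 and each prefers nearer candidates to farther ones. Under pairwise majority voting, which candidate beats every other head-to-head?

B

With single-peaked preferences on a line, the Condorcet winner is the candidate closest to the median voter.
The median voter (position 10) is closest to B at 10.
Check: B vs A — voters closer to B: 6 of 9.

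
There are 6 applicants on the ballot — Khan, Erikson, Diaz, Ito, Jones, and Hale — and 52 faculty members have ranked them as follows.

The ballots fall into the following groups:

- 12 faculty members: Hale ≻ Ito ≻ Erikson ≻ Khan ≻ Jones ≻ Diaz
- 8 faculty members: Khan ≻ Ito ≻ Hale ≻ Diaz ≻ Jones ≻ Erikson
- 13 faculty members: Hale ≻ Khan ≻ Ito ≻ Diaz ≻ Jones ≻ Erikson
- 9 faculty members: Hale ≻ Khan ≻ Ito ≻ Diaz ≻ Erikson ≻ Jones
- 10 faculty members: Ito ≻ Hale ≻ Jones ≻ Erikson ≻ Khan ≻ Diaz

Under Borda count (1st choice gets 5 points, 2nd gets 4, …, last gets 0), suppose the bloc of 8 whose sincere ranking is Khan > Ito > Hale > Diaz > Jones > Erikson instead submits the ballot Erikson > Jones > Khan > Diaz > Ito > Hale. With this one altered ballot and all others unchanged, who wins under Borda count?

Borda totals with the altered ballot: Khan 146, Erikson 105, Diaz 60, Ito 172, Jones 87, Hale 210.
The winner is unchanged: still Hale.

Hale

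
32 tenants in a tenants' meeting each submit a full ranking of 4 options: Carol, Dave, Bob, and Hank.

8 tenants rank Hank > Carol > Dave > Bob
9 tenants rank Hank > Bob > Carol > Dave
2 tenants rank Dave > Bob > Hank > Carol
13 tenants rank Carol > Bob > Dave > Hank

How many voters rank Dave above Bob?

Ballots ranking Dave above Bob: 8+2 = 10.
Ballots ranking Bob above Dave: 9+13 = 22.
So 10 of 32 voters prefer Dave to Bob.

10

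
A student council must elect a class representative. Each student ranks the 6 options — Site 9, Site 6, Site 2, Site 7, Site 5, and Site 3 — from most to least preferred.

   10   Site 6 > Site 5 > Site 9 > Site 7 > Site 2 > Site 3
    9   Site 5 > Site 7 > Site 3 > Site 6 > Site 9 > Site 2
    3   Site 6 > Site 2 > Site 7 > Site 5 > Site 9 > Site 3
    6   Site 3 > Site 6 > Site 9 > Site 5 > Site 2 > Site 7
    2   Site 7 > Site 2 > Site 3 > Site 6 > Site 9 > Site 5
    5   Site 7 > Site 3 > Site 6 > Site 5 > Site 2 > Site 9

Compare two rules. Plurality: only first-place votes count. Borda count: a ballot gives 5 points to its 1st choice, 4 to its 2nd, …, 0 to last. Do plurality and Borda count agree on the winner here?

Yes

Plurality first-place counts: Site 9 0, Site 6 13, Site 2 0, Site 7 7, Site 5 9, Site 3 6 → Site 6.
Borda totals: Site 9 62, Site 6 126, Site 2 41, Site 7 100, Site 5 113, Site 3 83 → Site 6.
The two rules agree on Site 6.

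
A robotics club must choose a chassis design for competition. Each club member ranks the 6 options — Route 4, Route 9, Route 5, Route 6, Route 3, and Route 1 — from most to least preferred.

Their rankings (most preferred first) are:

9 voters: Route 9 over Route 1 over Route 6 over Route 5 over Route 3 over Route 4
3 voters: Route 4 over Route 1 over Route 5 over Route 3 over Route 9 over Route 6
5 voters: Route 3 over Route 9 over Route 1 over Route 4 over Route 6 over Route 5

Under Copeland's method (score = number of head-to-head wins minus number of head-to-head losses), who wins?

Route 9

Pairwise results:
  Route 4 vs Route 9: Route 9 wins 14–3.
  Route 4 vs Route 5: Route 5 wins 9–8.
  Route 4 vs Route 6: Route 6 wins 9–8.
  Route 4 vs Route 3: Route 3 wins 14–3.
  Route 4 vs Route 1: Route 1 wins 14–3.
  Route 9 vs Route 5: Route 9 wins 14–3.
  Route 9 vs Route 6: Route 9 wins 17–0.
  Route 9 vs Route 3: Route 9 wins 9–8.
  Route 9 vs Route 1: Route 9 wins 14–3.
  Route 5 vs Route 6: Route 6 wins 14–3.
  Route 5 vs Route 3: Route 5 wins 12–5.
  Route 5 vs Route 1: Route 1 wins 17–0.
  Route 6 vs Route 3: Route 6 wins 9–8.
  Route 6 vs Route 1: Route 1 wins 17–0.
  Route 3 vs Route 1: Route 1 wins 12–5.
Copeland scores (wins − losses):
  Route 4: 0 − 5 = -5
  Route 9: 5 − 0 = 5
  Route 5: 2 − 3 = -1
  Route 6: 3 − 2 = 1
  Route 3: 1 − 4 = -3
  Route 1: 4 − 1 = 3
Route 9 has the best Copeland score.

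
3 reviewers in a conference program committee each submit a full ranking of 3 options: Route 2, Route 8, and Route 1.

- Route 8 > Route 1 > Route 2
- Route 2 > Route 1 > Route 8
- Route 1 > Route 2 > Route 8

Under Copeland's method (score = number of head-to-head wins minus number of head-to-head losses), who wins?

Pairwise results:
  Route 2 vs Route 8: Route 2 wins 2–1.
  Route 2 vs Route 1: Route 1 wins 2–1.
  Route 8 vs Route 1: Route 1 wins 2–1.
Copeland scores (wins − losses):
  Route 2: 1 − 1 = 0
  Route 8: 0 − 2 = -2
  Route 1: 2 − 0 = 2
Route 1 has the best Copeland score.

Route 1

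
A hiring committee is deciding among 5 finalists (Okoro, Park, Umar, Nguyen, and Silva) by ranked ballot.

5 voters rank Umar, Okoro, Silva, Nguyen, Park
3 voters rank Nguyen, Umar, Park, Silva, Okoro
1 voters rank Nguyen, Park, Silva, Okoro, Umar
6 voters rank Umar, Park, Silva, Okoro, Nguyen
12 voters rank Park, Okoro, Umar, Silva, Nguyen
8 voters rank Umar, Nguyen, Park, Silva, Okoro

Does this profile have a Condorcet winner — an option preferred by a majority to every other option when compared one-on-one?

Yes

Head-to-head results (35 voters total):
Okoro vs Park: Park wins 30–5.
Okoro vs Umar: Umar wins 22–13.
Okoro vs Nguyen: Okoro wins 23–12.
Okoro vs Silva: Silva wins 18–17.
Park vs Umar: Umar wins 22–13.
Park vs Nguyen: Park wins 18–17.
Park vs Silva: Park wins 30–5.
Umar vs Nguyen: Umar wins 31–4.
Umar vs Silva: Umar wins 34–1.
Nguyen vs Silva: Silva wins 23–12.
Umar beats each rival — Okoro (22–13), Park (22–13), Nguyen (31–4), Silva (34–1) — so Umar is the Condorcet winner.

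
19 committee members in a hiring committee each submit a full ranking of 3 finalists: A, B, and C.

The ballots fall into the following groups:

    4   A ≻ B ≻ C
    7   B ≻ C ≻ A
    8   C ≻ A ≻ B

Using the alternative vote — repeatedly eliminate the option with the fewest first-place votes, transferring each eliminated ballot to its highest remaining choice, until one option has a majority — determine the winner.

Round 1: C 8, B 7, A 4. A has the fewest and is eliminated.
Round 2: B 11, C 8. B has a majority.

B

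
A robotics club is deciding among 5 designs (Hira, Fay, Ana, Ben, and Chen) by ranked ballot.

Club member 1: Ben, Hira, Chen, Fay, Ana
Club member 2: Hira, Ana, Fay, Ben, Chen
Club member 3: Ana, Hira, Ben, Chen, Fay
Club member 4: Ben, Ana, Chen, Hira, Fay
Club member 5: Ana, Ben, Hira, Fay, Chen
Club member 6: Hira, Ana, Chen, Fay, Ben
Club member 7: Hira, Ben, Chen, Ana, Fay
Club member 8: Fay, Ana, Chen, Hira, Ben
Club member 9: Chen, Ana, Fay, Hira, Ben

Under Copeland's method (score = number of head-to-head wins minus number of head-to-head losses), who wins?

Ana

Pairwise results:
  Hira vs Fay: Hira wins 7–2.
  Hira vs Ana: Ana wins 5–4.
  Hira vs Ben: Hira wins 6–3.
  Hira vs Chen: Hira wins 6–3.
  Fay vs Ana: Ana wins 7–2.
  Fay vs Ben: Ben wins 5–4.
  Fay vs Chen: Chen wins 6–3.
  Ana vs Ben: Ana wins 6–3.
  Ana vs Chen: Ana wins 6–3.
  Ben vs Chen: Ben wins 6–3.
Copeland scores (wins − losses):
  Hira: 3 − 1 = 2
  Fay: 0 − 4 = -4
  Ana: 4 − 0 = 4
  Ben: 2 − 2 = 0
  Chen: 1 − 3 = -2
Ana has the best Copeland score.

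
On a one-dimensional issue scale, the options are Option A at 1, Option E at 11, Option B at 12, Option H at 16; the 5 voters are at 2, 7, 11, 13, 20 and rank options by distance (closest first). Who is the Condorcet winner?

With single-peaked preferences on a line, the Condorcet winner is the candidate closest to the median voter.
The median voter (position 11) is closest to Option E at 11.
Check: Option E vs Option H — voters closer to Option E: 4 of 5.

Option E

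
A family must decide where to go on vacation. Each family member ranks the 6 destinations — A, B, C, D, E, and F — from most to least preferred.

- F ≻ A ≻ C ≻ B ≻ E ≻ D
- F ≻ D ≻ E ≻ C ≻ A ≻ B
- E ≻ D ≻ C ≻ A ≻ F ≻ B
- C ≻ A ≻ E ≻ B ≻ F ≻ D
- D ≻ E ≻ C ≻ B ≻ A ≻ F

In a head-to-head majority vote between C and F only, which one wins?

C

Ballots ranking C above F: 3.
Ballots ranking F above C: 2.
C wins the head-to-head, 3–2.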